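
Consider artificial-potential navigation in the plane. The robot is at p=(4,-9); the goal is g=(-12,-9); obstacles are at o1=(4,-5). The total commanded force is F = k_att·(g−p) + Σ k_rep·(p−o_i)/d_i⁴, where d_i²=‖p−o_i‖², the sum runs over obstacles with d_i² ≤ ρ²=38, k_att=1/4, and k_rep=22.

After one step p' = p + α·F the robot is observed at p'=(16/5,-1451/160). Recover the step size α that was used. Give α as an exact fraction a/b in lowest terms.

F_att = 1/4·(g−p) = 1/4·(-16,0) = (-4.0000,0.0000)
o1: d²=16 ≤ ρ²=38; F_rep = 22·(0,-4)/16² = (0.0000,-0.3438)
F = F_att + ΣF_rep = (-4.0000,-0.3438)
Δp = p'−p = (-0.8000,-0.0688); α = Δx/Fx = (-4/5) / (-4) = 1/5
check: Δy/Fy = (-11/160) / (-11/32) = 1/5 ✓

α = 1/5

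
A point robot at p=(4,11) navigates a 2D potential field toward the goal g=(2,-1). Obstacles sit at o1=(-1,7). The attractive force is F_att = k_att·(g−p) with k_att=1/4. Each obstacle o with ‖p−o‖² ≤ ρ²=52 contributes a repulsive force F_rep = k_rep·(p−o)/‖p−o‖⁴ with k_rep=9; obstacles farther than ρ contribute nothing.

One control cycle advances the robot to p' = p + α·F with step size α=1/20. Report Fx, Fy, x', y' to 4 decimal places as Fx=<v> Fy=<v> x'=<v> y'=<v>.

F_att = 1/4·(g−p) = 1/4·(-2,-12) = (-0.5000,-3.0000)
o1: d²=41 ≤ ρ²=52; F_rep = 9·(5,4)/41² = (0.0268,0.0214)
F = F_att + ΣF_rep = (-0.4732,-2.9786)
p' = p + 1/20·F = (3.9763,10.8511)

Fx=-0.4732 Fy=-2.9786 x'=3.9763 y'=10.8511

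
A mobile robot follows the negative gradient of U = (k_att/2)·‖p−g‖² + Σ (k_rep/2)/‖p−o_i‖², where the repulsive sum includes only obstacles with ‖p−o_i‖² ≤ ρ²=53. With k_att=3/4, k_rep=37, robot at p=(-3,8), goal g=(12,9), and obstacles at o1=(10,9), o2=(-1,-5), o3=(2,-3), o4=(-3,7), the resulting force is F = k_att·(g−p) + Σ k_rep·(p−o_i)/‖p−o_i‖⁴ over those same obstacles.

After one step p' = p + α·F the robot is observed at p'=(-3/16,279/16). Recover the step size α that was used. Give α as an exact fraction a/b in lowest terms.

α = 1/4

F_att = 3/4·(g−p) = 3/4·(15,1) = (11.2500,0.7500)
o1: d²=170 > ρ²=53 → inactive
o2: d²=173 > ρ²=53 → inactive
o3: d²=146 > ρ²=53 → inactive
o4: d²=1 ≤ ρ²=53; F_rep = 37·(0,1)/1² = (0.0000,37.0000)
F = F_att + ΣF_rep = (11.2500,37.7500)
Δp = p'−p = (2.8125,9.4375); α = Δx/Fx = (45/16) / (45/4) = 1/4
check: Δy/Fy = (151/16) / (151/4) = 1/4 ✓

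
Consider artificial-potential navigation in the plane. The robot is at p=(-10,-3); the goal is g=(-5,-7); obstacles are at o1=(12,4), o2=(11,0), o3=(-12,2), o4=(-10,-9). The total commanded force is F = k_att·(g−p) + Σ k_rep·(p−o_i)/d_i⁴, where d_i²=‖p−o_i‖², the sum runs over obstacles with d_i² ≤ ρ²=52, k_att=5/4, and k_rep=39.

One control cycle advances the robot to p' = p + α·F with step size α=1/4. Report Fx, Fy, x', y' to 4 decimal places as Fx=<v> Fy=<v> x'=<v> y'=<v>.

Fx=6.3427 Fy=-5.0513 x'=-8.4143 y'=-4.2628

F_att = 5/4·(g−p) = 5/4·(5,-4) = (6.2500,-5.0000)
o1: d²=533 > ρ²=52 → inactive
o2: d²=450 > ρ²=52 → inactive
o3: d²=29 ≤ ρ²=52; F_rep = 39·(2,-5)/29² = (0.0927,-0.2319)
o4: d²=36 ≤ ρ²=52; F_rep = 39·(0,6)/36² = (0.0000,0.1806)
F = F_att + ΣF_rep = (6.3427,-5.0513)
p' = p + 1/4·F = (-8.4143,-4.2628)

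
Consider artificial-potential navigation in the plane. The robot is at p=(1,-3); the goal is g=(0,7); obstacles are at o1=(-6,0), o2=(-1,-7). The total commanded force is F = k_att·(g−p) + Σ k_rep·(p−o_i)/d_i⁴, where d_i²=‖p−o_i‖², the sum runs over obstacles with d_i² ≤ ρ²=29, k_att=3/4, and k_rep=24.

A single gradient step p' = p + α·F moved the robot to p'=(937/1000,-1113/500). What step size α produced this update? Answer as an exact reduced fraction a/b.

F_att = 3/4·(g−p) = 3/4·(-1,10) = (-0.7500,7.5000)
o1: d²=58 > ρ²=29 → inactive
o2: d²=20 ≤ ρ²=29; F_rep = 24·(2,4)/20² = (0.1200,0.2400)
F = F_att + ΣF_rep = (-0.6300,7.7400)
Δp = p'−p = (-0.0630,0.7740); α = Δx/Fx = (-63/1000) / (-63/100) = 1/10
check: Δy/Fy = (387/500) / (387/50) = 1/10 ✓

α = 1/10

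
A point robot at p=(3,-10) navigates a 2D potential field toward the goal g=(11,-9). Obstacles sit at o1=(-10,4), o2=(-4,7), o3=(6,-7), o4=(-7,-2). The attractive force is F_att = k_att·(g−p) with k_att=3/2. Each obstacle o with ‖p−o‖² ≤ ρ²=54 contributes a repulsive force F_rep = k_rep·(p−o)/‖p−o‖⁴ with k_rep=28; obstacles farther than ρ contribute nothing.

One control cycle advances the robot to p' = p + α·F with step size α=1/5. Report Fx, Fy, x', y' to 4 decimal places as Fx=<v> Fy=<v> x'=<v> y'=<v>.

Fx=11.7407 Fy=1.2407 x'=5.3481 y'=-9.7519

F_att = 3/2·(g−p) = 3/2·(8,1) = (12.0000,1.5000)
o1: d²=365 > ρ²=54 → inactive
o2: d²=338 > ρ²=54 → inactive
o3: d²=18 ≤ ρ²=54; F_rep = 28·(-3,-3)/18² = (-0.2593,-0.2593)
o4: d²=164 > ρ²=54 → inactive
F = F_att + ΣF_rep = (11.7407,1.2407)
p' = p + 1/5·F = (5.3481,-9.7519)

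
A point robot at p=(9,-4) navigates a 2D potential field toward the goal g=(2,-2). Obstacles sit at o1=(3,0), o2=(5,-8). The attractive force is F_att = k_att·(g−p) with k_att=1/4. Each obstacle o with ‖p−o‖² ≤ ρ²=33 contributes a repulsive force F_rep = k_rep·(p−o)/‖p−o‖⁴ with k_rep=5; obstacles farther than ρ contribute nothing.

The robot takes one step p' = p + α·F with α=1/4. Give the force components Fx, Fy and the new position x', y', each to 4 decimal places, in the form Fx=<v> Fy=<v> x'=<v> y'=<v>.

Fx=-1.7305 Fy=0.5195 x'=8.5674 y'=-3.8701

F_att = 1/4·(g−p) = 1/4·(-7,2) = (-1.7500,0.5000)
o1: d²=52 > ρ²=33 → inactive
o2: d²=32 ≤ ρ²=33; F_rep = 5·(4,4)/32² = (0.0195,0.0195)
F = F_att + ΣF_rep = (-1.7305,0.5195)
p' = p + 1/4·F = (8.5674,-3.8701)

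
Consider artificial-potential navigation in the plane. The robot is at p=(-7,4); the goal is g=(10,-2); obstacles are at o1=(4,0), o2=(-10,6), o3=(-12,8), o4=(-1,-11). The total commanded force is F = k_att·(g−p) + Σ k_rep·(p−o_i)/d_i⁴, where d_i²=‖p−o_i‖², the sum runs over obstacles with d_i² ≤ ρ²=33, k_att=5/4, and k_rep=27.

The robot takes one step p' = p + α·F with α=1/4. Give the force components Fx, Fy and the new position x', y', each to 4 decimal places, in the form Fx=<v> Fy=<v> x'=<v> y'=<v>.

Fx=21.7293 Fy=-7.8195 x'=-1.5677 y'=2.0451

F_att = 5/4·(g−p) = 5/4·(17,-6) = (21.2500,-7.5000)
o1: d²=137 > ρ²=33 → inactive
o2: d²=13 ≤ ρ²=33; F_rep = 27·(3,-2)/13² = (0.4793,-0.3195)
o3: d²=41 > ρ²=33 → inactive
o4: d²=261 > ρ²=33 → inactive
F = F_att + ΣF_rep = (21.7293,-7.8195)
p' = p + 1/4·F = (-1.5677,2.0451)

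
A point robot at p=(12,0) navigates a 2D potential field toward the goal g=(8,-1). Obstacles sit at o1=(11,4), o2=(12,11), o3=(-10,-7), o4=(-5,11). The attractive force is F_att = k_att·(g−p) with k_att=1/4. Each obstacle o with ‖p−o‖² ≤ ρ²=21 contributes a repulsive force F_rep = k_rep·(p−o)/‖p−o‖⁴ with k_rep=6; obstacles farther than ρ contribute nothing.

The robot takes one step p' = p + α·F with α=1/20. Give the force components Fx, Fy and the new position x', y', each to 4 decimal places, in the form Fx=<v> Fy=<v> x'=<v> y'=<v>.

F_att = 1/4·(g−p) = 1/4·(-4,-1) = (-1.0000,-0.2500)
o1: d²=17 ≤ ρ²=21; F_rep = 6·(1,-4)/17² = (0.0208,-0.0830)
o2: d²=121 > ρ²=21 → inactive
o3: d²=533 > ρ²=21 → inactive
o4: d²=410 > ρ²=21 → inactive
F = F_att + ΣF_rep = (-0.9792,-0.3330)
p' = p + 1/20·F = (11.9510,-0.0167)

Fx=-0.9792 Fy=-0.3330 x'=11.9510 y'=-0.0167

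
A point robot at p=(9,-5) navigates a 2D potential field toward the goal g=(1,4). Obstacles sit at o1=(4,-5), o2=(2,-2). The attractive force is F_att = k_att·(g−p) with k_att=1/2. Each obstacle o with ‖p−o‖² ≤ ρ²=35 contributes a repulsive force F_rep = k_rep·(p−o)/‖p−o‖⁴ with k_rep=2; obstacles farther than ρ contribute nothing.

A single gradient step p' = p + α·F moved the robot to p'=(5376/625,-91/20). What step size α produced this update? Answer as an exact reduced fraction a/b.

α = 1/10

F_att = 1/2·(g−p) = 1/2·(-8,9) = (-4.0000,4.5000)
o1: d²=25 ≤ ρ²=35; F_rep = 2·(5,0)/25² = (0.0160,0.0000)
o2: d²=58 > ρ²=35 → inactive
F = F_att + ΣF_rep = (-3.9840,4.5000)
Δp = p'−p = (-0.3984,0.4500); α = Δx/Fx = (-249/625) / (-498/125) = 1/10
check: Δy/Fy = (9/20) / (9/2) = 1/10 ✓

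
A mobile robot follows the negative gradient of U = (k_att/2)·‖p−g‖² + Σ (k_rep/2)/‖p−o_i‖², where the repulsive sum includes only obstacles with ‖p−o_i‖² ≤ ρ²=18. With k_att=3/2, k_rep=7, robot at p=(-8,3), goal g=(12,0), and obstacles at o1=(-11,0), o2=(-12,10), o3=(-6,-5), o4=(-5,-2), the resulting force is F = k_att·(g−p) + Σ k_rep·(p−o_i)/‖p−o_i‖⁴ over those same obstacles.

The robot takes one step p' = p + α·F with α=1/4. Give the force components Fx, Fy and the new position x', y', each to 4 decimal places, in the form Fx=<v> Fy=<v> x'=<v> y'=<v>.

F_att = 3/2·(g−p) = 3/2·(20,-3) = (30.0000,-4.5000)
o1: d²=18 ≤ ρ²=18; F_rep = 7·(3,3)/18² = (0.0648,0.0648)
o2: d²=65 > ρ²=18 → inactive
o3: d²=68 > ρ²=18 → inactive
o4: d²=34 > ρ²=18 → inactive
F = F_att + ΣF_rep = (30.0648,-4.4352)
p' = p + 1/4·F = (-0.4838,1.8912)

Fx=30.0648 Fy=-4.4352 x'=-0.4838 y'=1.8912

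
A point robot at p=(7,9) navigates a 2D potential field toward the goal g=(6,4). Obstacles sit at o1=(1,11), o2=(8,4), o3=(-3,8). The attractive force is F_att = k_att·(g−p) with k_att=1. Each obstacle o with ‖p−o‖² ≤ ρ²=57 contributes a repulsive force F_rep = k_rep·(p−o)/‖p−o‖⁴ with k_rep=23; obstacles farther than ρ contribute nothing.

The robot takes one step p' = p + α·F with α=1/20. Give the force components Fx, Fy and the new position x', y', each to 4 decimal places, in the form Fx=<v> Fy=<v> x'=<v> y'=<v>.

Fx=-0.9478 Fy=-4.8586 x'=6.9526 y'=8.7571

F_att = 1·(g−p) = 1·(-1,-5) = (-1.0000,-5.0000)
o1: d²=40 ≤ ρ²=57; F_rep = 23·(6,-2)/40² = (0.0862,-0.0288)
o2: d²=26 ≤ ρ²=57; F_rep = 23·(-1,5)/26² = (-0.0340,0.1701)
o3: d²=101 > ρ²=57 → inactive
F = F_att + ΣF_rep = (-0.9478,-4.8586)
p' = p + 1/20·F = (6.9526,8.7571)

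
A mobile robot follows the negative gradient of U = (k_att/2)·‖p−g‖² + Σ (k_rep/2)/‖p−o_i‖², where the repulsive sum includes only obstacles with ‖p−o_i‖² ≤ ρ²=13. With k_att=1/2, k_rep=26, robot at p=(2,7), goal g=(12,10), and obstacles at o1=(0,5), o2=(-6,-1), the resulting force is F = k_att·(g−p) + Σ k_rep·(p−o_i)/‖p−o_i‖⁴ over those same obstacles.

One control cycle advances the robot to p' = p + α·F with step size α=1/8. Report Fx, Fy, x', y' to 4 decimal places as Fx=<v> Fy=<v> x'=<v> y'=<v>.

Fx=5.8125 Fy=2.3125 x'=2.7266 y'=7.2891

F_att = 1/2·(g−p) = 1/2·(10,3) = (5.0000,1.5000)
o1: d²=8 ≤ ρ²=13; F_rep = 26·(2,2)/8² = (0.8125,0.8125)
o2: d²=128 > ρ²=13 → inactive
F = F_att + ΣF_rep = (5.8125,2.3125)
p' = p + 1/8·F = (2.7266,7.2891)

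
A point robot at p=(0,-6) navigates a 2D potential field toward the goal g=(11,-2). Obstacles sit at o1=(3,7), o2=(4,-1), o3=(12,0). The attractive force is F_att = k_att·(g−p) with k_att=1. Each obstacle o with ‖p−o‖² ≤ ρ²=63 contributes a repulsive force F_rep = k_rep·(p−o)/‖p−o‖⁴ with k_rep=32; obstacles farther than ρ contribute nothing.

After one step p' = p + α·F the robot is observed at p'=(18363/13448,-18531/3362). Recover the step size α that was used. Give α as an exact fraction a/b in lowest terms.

F_att = 1·(g−p) = 1·(11,4) = (11.0000,4.0000)
o1: d²=178 > ρ²=63 → inactive
o2: d²=41 ≤ ρ²=63; F_rep = 32·(-4,-5)/41² = (-0.0761,-0.0952)
o3: d²=180 > ρ²=63 → inactive
F = F_att + ΣF_rep = (10.9239,3.9048)
Δp = p'−p = (1.3655,0.4881); α = Δx/Fx = (18363/13448) / (18363/1681) = 1/8
check: Δy/Fy = (1641/3362) / (6564/1681) = 1/8 ✓

α = 1/8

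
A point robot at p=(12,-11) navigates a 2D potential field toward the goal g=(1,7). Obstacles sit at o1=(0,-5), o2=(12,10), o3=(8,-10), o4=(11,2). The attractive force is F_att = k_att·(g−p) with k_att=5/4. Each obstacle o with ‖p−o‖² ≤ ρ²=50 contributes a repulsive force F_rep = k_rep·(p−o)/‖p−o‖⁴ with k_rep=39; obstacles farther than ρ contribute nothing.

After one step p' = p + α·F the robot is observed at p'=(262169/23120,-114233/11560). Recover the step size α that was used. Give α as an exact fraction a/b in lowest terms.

α = 1/20

F_att = 5/4·(g−p) = 5/4·(-11,18) = (-13.7500,22.5000)
o1: d²=180 > ρ²=50 → inactive
o2: d²=441 > ρ²=50 → inactive
o3: d²=17 ≤ ρ²=50; F_rep = 39·(4,-1)/17² = (0.5398,-0.1349)
o4: d²=170 > ρ²=50 → inactive
F = F_att + ΣF_rep = (-13.2102,22.3651)
Δp = p'−p = (-0.6605,1.1183); α = Δx/Fx = (-15271/23120) / (-15271/1156) = 1/20
check: Δy/Fy = (12927/11560) / (12927/578) = 1/20 ✓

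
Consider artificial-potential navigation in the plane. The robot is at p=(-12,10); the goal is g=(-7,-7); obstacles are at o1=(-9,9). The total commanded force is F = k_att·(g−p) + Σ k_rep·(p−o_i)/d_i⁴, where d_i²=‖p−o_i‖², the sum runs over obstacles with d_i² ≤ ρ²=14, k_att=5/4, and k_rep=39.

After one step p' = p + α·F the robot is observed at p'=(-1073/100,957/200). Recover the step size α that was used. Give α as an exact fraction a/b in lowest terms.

α = 1/4

F_att = 5/4·(g−p) = 5/4·(5,-17) = (6.2500,-21.2500)
o1: d²=10 ≤ ρ²=14; F_rep = 39·(-3,1)/10² = (-1.1700,0.3900)
F = F_att + ΣF_rep = (5.0800,-20.8600)
Δp = p'−p = (1.2700,-5.2150); α = Δx/Fx = (127/100) / (127/25) = 1/4
check: Δy/Fy = (-1043/200) / (-1043/50) = 1/4 ✓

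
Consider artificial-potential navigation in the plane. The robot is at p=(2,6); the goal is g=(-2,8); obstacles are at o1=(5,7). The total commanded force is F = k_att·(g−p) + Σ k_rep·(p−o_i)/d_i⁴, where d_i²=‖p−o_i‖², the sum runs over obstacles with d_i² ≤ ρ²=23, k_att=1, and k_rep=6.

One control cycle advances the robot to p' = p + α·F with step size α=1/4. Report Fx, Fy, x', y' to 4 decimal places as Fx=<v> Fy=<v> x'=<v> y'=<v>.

Fx=-4.1800 Fy=1.9400 x'=0.9550 y'=6.4850

F_att = 1·(g−p) = 1·(-4,2) = (-4.0000,2.0000)
o1: d²=10 ≤ ρ²=23; F_rep = 6·(-3,-1)/10² = (-0.1800,-0.0600)
F = F_att + ΣF_rep = (-4.1800,1.9400)
p' = p + 1/4·F = (0.9550,6.4850)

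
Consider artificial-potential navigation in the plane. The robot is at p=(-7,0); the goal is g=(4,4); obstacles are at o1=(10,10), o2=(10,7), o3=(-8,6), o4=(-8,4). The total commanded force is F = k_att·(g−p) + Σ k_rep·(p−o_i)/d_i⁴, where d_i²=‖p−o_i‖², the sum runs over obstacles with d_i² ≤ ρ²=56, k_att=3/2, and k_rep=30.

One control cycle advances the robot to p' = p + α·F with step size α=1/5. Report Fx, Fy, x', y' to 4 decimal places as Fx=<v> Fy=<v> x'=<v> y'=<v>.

Fx=16.6257 Fy=5.4533 x'=-3.6749 y'=1.0907

F_att = 3/2·(g−p) = 3/2·(11,4) = (16.5000,6.0000)
o1: d²=389 > ρ²=56 → inactive
o2: d²=338 > ρ²=56 → inactive
o3: d²=37 ≤ ρ²=56; F_rep = 30·(1,-6)/37² = (0.0219,-0.1315)
o4: d²=17 ≤ ρ²=56; F_rep = 30·(1,-4)/17² = (0.1038,-0.4152)
F = F_att + ΣF_rep = (16.6257,5.4533)
p' = p + 1/5·F = (-3.6749,1.0907)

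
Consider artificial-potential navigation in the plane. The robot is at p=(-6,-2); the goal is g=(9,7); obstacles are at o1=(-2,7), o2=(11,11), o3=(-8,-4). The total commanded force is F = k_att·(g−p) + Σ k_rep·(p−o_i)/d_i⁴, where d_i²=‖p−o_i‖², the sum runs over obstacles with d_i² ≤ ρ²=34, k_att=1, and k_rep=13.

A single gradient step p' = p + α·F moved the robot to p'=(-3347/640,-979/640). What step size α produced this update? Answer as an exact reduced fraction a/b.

F_att = 1·(g−p) = 1·(15,9) = (15.0000,9.0000)
o1: d²=97 > ρ²=34 → inactive
o2: d²=458 > ρ²=34 → inactive
o3: d²=8 ≤ ρ²=34; F_rep = 13·(2,2)/8² = (0.4062,0.4062)
F = F_att + ΣF_rep = (15.4062,9.4062)
Δp = p'−p = (0.7703,0.4703); α = Δx/Fx = (493/640) / (493/32) = 1/20
check: Δy/Fy = (301/640) / (301/32) = 1/20 ✓

α = 1/20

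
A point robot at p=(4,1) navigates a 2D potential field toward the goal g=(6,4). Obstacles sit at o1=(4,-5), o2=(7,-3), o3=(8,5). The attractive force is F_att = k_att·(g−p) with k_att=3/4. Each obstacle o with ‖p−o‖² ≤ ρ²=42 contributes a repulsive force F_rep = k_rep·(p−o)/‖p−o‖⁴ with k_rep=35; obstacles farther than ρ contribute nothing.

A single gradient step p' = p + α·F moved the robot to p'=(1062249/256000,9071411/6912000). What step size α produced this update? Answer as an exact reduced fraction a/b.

F_att = 3/4·(g−p) = 3/4·(2,3) = (1.5000,2.2500)
o1: d²=36 ≤ ρ²=42; F_rep = 35·(0,6)/36² = (0.0000,0.1620)
o2: d²=25 ≤ ρ²=42; F_rep = 35·(-3,4)/25² = (-0.1680,0.2240)
o3: d²=32 ≤ ρ²=42; F_rep = 35·(-4,-4)/32² = (-0.1367,-0.1367)
F = F_att + ΣF_rep = (1.1953,2.4993)
Δp = p'−p = (0.1494,0.3124); α = Δx/Fx = (38249/256000) / (38249/32000) = 1/8
check: Δy/Fy = (2159411/6912000) / (2159411/864000) = 1/8 ✓

α = 1/8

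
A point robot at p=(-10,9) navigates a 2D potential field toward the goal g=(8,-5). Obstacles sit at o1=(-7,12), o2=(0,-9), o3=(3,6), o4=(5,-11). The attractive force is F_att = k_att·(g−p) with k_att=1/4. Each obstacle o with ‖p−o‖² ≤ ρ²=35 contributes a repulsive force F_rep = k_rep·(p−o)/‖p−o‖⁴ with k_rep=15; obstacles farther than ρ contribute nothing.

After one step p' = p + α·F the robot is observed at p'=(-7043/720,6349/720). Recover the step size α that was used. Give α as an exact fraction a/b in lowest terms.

α = 1/20

F_att = 1/4·(g−p) = 1/4·(18,-14) = (4.5000,-3.5000)
o1: d²=18 ≤ ρ²=35; F_rep = 15·(-3,-3)/18² = (-0.1389,-0.1389)
o2: d²=424 > ρ²=35 → inactive
o3: d²=178 > ρ²=35 → inactive
o4: d²=625 > ρ²=35 → inactive
F = F_att + ΣF_rep = (4.3611,-3.6389)
Δp = p'−p = (0.2181,-0.1819); α = Δx/Fx = (157/720) / (157/36) = 1/20
check: Δy/Fy = (-131/720) / (-131/36) = 1/20 ✓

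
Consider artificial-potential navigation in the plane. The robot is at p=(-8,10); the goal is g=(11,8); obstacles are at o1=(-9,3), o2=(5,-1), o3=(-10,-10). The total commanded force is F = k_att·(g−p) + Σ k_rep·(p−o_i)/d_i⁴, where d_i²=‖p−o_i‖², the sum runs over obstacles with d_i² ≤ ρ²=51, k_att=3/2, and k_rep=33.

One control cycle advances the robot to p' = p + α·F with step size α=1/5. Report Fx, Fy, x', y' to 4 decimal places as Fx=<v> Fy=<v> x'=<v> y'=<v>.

F_att = 3/2·(g−p) = 3/2·(19,-2) = (28.5000,-3.0000)
o1: d²=50 ≤ ρ²=51; F_rep = 33·(1,7)/50² = (0.0132,0.0924)
o2: d²=290 > ρ²=51 → inactive
o3: d²=404 > ρ²=51 → inactive
F = F_att + ΣF_rep = (28.5132,-2.9076)
p' = p + 1/5·F = (-2.2974,9.4185)

Fx=28.5132 Fy=-2.9076 x'=-2.2974 y'=9.4185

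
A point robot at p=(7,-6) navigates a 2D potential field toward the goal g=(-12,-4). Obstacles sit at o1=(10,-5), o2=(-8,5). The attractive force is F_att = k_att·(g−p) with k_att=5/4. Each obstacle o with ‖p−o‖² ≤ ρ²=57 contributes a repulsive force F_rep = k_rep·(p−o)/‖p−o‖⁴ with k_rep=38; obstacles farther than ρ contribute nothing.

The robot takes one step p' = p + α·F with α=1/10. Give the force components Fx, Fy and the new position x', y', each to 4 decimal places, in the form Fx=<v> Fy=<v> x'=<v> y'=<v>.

F_att = 5/4·(g−p) = 5/4·(-19,2) = (-23.7500,2.5000)
o1: d²=10 ≤ ρ²=57; F_rep = 38·(-3,-1)/10² = (-1.1400,-0.3800)
o2: d²=346 > ρ²=57 → inactive
F = F_att + ΣF_rep = (-24.8900,2.1200)
p' = p + 1/10·F = (4.5110,-5.7880)

Fx=-24.8900 Fy=2.1200 x'=4.5110 y'=-5.7880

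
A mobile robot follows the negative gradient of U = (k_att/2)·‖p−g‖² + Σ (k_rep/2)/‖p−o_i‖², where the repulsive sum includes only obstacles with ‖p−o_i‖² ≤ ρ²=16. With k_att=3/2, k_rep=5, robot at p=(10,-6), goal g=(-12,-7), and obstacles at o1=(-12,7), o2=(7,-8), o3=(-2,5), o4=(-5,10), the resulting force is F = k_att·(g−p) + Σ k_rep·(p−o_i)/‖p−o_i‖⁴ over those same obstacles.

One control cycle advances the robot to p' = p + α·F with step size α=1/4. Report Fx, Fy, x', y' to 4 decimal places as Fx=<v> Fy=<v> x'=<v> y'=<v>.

F_att = 3/2·(g−p) = 3/2·(-22,-1) = (-33.0000,-1.5000)
o1: d²=653 > ρ²=16 → inactive
o2: d²=13 ≤ ρ²=16; F_rep = 5·(3,2)/13² = (0.0888,0.0592)
o3: d²=265 > ρ²=16 → inactive
o4: d²=481 > ρ²=16 → inactive
F = F_att + ΣF_rep = (-32.9112,-1.4408)
p' = p + 1/4·F = (1.7722,-6.3602)

Fx=-32.9112 Fy=-1.4408 x'=1.7722 y'=-6.3602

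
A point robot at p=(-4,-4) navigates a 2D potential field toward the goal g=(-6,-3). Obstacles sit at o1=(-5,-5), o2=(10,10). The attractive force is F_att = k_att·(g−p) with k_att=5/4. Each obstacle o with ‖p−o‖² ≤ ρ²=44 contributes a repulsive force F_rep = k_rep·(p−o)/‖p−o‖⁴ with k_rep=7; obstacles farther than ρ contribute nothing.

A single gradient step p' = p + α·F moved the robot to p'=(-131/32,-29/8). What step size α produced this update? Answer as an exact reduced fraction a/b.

F_att = 5/4·(g−p) = 5/4·(-2,1) = (-2.5000,1.2500)
o1: d²=2 ≤ ρ²=44; F_rep = 7·(1,1)/2² = (1.7500,1.7500)
o2: d²=392 > ρ²=44 → inactive
F = F_att + ΣF_rep = (-0.7500,3.0000)
Δp = p'−p = (-0.0938,0.3750); α = Δx/Fx = (-3/32) / (-3/4) = 1/8
check: Δy/Fy = (3/8) / (3) = 1/8 ✓

α = 1/8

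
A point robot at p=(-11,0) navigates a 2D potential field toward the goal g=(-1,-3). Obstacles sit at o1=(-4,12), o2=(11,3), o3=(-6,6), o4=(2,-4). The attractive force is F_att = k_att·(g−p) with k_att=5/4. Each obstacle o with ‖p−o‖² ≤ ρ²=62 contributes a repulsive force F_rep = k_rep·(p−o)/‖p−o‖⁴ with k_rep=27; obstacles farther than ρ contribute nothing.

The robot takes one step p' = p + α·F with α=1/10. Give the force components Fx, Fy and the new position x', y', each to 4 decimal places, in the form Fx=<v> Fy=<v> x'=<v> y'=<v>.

Fx=12.4637 Fy=-3.7935 x'=-9.7536 y'=-0.3794

F_att = 5/4·(g−p) = 5/4·(10,-3) = (12.5000,-3.7500)
o1: d²=193 > ρ²=62 → inactive
o2: d²=493 > ρ²=62 → inactive
o3: d²=61 ≤ ρ²=62; F_rep = 27·(-5,-6)/61² = (-0.0363,-0.0435)
o4: d²=185 > ρ²=62 → inactive
F = F_att + ΣF_rep = (12.4637,-3.7935)
p' = p + 1/10·F = (-9.7536,-0.3794)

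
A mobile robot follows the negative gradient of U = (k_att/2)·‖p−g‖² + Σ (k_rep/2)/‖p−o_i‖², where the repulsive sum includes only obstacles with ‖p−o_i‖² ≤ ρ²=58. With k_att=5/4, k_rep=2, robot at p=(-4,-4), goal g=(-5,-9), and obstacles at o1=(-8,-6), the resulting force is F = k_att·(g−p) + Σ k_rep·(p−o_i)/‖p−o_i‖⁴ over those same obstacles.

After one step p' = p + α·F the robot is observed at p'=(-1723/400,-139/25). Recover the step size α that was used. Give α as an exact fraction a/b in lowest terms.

F_att = 5/4·(g−p) = 5/4·(-1,-5) = (-1.2500,-6.2500)
o1: d²=20 ≤ ρ²=58; F_rep = 2·(4,2)/20² = (0.0200,0.0100)
F = F_att + ΣF_rep = (-1.2300,-6.2400)
Δp = p'−p = (-0.3075,-1.5600); α = Δx/Fx = (-123/400) / (-123/100) = 1/4
check: Δy/Fy = (-39/25) / (-156/25) = 1/4 ✓

α = 1/4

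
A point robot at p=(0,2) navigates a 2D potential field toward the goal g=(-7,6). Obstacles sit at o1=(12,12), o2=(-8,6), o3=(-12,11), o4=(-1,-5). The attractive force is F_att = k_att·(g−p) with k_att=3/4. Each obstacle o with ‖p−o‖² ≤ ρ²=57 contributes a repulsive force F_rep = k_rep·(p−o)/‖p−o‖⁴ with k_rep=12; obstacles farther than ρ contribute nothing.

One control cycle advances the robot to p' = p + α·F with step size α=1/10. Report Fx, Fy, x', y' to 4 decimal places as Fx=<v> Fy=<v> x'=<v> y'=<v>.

F_att = 3/4·(g−p) = 3/4·(-7,4) = (-5.2500,3.0000)
o1: d²=244 > ρ²=57 → inactive
o2: d²=80 > ρ²=57 → inactive
o3: d²=225 > ρ²=57 → inactive
o4: d²=50 ≤ ρ²=57; F_rep = 12·(1,7)/50² = (0.0048,0.0336)
F = F_att + ΣF_rep = (-5.2452,3.0336)
p' = p + 1/10·F = (-0.5245,2.3034)

Fx=-5.2452 Fy=3.0336 x'=-0.5245 y'=2.3034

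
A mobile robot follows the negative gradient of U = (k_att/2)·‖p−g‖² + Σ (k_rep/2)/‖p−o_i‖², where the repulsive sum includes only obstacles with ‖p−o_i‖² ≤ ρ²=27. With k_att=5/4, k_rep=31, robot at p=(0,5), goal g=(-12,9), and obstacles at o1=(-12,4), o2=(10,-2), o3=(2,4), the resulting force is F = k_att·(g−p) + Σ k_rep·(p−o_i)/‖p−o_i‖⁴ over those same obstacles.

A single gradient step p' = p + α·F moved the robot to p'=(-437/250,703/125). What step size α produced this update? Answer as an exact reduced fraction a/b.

α = 1/10

F_att = 5/4·(g−p) = 5/4·(-12,4) = (-15.0000,5.0000)
o1: d²=145 > ρ²=27 → inactive
o2: d²=149 > ρ²=27 → inactive
o3: d²=5 ≤ ρ²=27; F_rep = 31·(-2,1)/5² = (-2.4800,1.2400)
F = F_att + ΣF_rep = (-17.4800,6.2400)
Δp = p'−p = (-1.7480,0.6240); α = Δx/Fx = (-437/250) / (-437/25) = 1/10
check: Δy/Fy = (78/125) / (156/25) = 1/10 ✓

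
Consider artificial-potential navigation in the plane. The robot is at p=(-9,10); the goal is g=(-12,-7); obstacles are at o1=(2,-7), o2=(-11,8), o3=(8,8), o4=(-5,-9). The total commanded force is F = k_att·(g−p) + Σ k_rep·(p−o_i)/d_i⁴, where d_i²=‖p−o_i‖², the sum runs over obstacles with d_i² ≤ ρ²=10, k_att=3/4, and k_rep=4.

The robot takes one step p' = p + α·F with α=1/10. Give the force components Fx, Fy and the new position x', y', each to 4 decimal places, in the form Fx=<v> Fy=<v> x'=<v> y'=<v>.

Fx=-2.1250 Fy=-12.6250 x'=-9.2125 y'=8.7375

F_att = 3/4·(g−p) = 3/4·(-3,-17) = (-2.2500,-12.7500)
o1: d²=410 > ρ²=10 → inactive
o2: d²=8 ≤ ρ²=10; F_rep = 4·(2,2)/8² = (0.1250,0.1250)
o3: d²=293 > ρ²=10 → inactive
o4: d²=377 > ρ²=10 → inactive
F = F_att + ΣF_rep = (-2.1250,-12.6250)
p' = p + 1/10·F = (-9.2125,8.7375)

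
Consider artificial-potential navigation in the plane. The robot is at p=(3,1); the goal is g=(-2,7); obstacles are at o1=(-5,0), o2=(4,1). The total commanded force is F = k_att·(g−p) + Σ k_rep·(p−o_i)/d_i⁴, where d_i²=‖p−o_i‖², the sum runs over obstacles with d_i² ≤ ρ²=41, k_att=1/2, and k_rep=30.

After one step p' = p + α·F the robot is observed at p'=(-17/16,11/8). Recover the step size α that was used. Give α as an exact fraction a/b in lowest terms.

F_att = 1/2·(g−p) = 1/2·(-5,6) = (-2.5000,3.0000)
o1: d²=65 > ρ²=41 → inactive
o2: d²=1 ≤ ρ²=41; F_rep = 30·(-1,0)/1² = (-30.0000,0.0000)
F = F_att + ΣF_rep = (-32.5000,3.0000)
Δp = p'−p = (-4.0625,0.3750); α = Δx/Fx = (-65/16) / (-65/2) = 1/8
check: Δy/Fy = (3/8) / (3) = 1/8 ✓

α = 1/8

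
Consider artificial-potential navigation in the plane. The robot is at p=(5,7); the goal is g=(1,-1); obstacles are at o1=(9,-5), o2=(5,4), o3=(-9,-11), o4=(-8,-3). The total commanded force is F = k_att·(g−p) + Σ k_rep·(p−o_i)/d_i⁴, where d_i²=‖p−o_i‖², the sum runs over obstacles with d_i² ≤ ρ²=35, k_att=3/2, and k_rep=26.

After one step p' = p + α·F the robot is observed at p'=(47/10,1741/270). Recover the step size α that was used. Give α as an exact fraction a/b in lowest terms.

α = 1/20

F_att = 3/2·(g−p) = 3/2·(-4,-8) = (-6.0000,-12.0000)
o1: d²=160 > ρ²=35 → inactive
o2: d²=9 ≤ ρ²=35; F_rep = 26·(0,3)/9² = (0.0000,0.9630)
o3: d²=520 > ρ²=35 → inactive
o4: d²=269 > ρ²=35 → inactive
F = F_att + ΣF_rep = (-6.0000,-11.0370)
Δp = p'−p = (-0.3000,-0.5519); α = Δx/Fx = (-3/10) / (-6) = 1/20
check: Δy/Fy = (-149/270) / (-298/27) = 1/20 ✓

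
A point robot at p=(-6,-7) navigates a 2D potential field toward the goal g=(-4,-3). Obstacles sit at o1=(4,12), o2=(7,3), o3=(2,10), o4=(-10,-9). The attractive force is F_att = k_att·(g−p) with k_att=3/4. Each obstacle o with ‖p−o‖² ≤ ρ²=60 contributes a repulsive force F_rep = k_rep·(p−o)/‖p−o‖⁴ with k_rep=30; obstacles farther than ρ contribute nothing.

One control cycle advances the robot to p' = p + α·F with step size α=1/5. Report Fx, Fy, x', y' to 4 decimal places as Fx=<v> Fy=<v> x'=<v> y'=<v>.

Fx=1.8000 Fy=3.1500 x'=-5.6400 y'=-6.3700

F_att = 3/4·(g−p) = 3/4·(2,4) = (1.5000,3.0000)
o1: d²=461 > ρ²=60 → inactive
o2: d²=269 > ρ²=60 → inactive
o3: d²=353 > ρ²=60 → inactive
o4: d²=20 ≤ ρ²=60; F_rep = 30·(4,2)/20² = (0.3000,0.1500)
F = F_att + ΣF_rep = (1.8000,3.1500)
p' = p + 1/5·F = (-5.6400,-6.3700)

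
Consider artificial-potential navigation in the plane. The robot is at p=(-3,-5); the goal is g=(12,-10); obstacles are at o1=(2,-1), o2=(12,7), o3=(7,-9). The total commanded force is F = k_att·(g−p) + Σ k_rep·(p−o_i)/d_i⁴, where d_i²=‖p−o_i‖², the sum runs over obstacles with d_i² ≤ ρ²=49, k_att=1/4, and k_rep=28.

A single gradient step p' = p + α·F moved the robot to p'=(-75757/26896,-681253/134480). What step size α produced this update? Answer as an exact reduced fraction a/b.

F_att = 1/4·(g−p) = 1/4·(15,-5) = (3.7500,-1.2500)
o1: d²=41 ≤ ρ²=49; F_rep = 28·(-5,-4)/41² = (-0.0833,-0.0666)
o2: d²=369 > ρ²=49 → inactive
o3: d²=116 > ρ²=49 → inactive
F = F_att + ΣF_rep = (3.6667,-1.3166)
Δp = p'−p = (0.1833,-0.0658); α = Δx/Fx = (4931/26896) / (24655/6724) = 1/20
check: Δy/Fy = (-8853/134480) / (-8853/6724) = 1/20 ✓

α = 1/20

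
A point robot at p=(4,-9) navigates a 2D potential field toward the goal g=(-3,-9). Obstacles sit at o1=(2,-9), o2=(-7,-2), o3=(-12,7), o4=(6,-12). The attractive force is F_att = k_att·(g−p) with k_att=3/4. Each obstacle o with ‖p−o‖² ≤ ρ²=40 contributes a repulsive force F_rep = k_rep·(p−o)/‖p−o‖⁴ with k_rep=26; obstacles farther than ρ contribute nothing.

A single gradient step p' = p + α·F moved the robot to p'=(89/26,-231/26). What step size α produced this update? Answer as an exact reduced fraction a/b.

F_att = 3/4·(g−p) = 3/4·(-7,0) = (-5.2500,0.0000)
o1: d²=4 ≤ ρ²=40; F_rep = 26·(2,0)/4² = (3.2500,0.0000)
o2: d²=170 > ρ²=40 → inactive
o3: d²=512 > ρ²=40 → inactive
o4: d²=13 ≤ ρ²=40; F_rep = 26·(-2,3)/13² = (-0.3077,0.4615)
F = F_att + ΣF_rep = (-2.3077,0.4615)
Δp = p'−p = (-0.5769,0.1154); α = Δx/Fx = (-15/26) / (-30/13) = 1/4
check: Δy/Fy = (3/26) / (6/13) = 1/4 ✓

α = 1/4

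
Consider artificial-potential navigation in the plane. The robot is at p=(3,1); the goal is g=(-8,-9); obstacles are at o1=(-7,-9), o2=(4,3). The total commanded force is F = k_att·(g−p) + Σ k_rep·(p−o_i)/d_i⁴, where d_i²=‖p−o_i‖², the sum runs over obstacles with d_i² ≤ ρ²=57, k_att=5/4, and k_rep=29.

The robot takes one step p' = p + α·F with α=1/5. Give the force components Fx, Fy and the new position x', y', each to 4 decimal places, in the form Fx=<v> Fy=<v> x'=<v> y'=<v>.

F_att = 5/4·(g−p) = 5/4·(-11,-10) = (-13.7500,-12.5000)
o1: d²=200 > ρ²=57 → inactive
o2: d²=5 ≤ ρ²=57; F_rep = 29·(-1,-2)/5² = (-1.1600,-2.3200)
F = F_att + ΣF_rep = (-14.9100,-14.8200)
p' = p + 1/5·F = (0.0180,-1.9640)

Fx=-14.9100 Fy=-14.8200 x'=0.0180 y'=-1.9640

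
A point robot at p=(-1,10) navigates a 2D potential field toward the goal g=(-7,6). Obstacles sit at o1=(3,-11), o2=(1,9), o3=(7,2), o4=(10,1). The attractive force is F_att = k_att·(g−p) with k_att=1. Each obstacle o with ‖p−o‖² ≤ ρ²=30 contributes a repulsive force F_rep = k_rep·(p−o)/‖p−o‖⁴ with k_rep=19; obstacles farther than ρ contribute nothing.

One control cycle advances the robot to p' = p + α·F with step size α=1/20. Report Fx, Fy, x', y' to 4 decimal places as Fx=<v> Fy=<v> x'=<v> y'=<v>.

F_att = 1·(g−p) = 1·(-6,-4) = (-6.0000,-4.0000)
o1: d²=457 > ρ²=30 → inactive
o2: d²=5 ≤ ρ²=30; F_rep = 19·(-2,1)/5² = (-1.5200,0.7600)
o3: d²=128 > ρ²=30 → inactive
o4: d²=202 > ρ²=30 → inactive
F = F_att + ΣF_rep = (-7.5200,-3.2400)
p' = p + 1/20·F = (-1.3760,9.8380)

Fx=-7.5200 Fy=-3.2400 x'=-1.3760 y'=9.8380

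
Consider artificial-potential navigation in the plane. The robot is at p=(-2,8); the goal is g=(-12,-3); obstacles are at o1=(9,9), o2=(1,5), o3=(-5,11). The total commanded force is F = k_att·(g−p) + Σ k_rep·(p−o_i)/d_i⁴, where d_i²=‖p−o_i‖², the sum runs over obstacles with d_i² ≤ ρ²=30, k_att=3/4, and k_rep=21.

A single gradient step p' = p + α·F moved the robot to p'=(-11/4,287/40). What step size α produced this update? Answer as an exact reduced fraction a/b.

F_att = 3/4·(g−p) = 3/4·(-10,-11) = (-7.5000,-8.2500)
o1: d²=122 > ρ²=30 → inactive
o2: d²=18 ≤ ρ²=30; F_rep = 21·(-3,3)/18² = (-0.1944,0.1944)
o3: d²=18 ≤ ρ²=30; F_rep = 21·(3,-3)/18² = (0.1944,-0.1944)
F = F_att + ΣF_rep = (-7.5000,-8.2500)
Δp = p'−p = (-0.7500,-0.8250); α = Δx/Fx = (-3/4) / (-15/2) = 1/10
check: Δy/Fy = (-33/40) / (-33/4) = 1/10 ✓

α = 1/10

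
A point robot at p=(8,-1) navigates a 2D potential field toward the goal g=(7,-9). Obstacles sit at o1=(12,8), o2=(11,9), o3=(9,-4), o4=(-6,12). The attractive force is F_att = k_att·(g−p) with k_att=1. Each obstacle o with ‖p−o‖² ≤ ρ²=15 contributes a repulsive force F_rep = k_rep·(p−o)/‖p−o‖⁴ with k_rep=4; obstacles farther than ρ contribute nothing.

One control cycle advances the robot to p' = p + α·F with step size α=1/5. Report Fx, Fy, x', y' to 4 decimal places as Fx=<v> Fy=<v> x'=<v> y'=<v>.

Fx=-1.0400 Fy=-7.8800 x'=7.7920 y'=-2.5760

F_att = 1·(g−p) = 1·(-1,-8) = (-1.0000,-8.0000)
o1: d²=97 > ρ²=15 → inactive
o2: d²=109 > ρ²=15 → inactive
o3: d²=10 ≤ ρ²=15; F_rep = 4·(-1,3)/10² = (-0.0400,0.1200)
o4: d²=365 > ρ²=15 → inactive
F = F_att + ΣF_rep = (-1.0400,-7.8800)
p' = p + 1/5·F = (7.7920,-2.5760)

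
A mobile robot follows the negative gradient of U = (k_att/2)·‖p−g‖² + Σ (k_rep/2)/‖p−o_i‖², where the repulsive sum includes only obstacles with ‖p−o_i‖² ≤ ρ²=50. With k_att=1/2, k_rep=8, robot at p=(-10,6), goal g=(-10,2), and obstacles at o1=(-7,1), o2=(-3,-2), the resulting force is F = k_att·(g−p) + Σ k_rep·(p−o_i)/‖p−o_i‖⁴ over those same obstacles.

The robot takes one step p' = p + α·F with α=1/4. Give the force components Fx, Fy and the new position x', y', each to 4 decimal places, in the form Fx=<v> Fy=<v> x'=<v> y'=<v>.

F_att = 1/2·(g−p) = 1/2·(0,-4) = (0.0000,-2.0000)
o1: d²=34 ≤ ρ²=50; F_rep = 8·(-3,5)/34² = (-0.0208,0.0346)
o2: d²=113 > ρ²=50 → inactive
F = F_att + ΣF_rep = (-0.0208,-1.9654)
p' = p + 1/4·F = (-10.0052,5.5087)

Fx=-0.0208 Fy=-1.9654 x'=-10.0052 y'=5.5087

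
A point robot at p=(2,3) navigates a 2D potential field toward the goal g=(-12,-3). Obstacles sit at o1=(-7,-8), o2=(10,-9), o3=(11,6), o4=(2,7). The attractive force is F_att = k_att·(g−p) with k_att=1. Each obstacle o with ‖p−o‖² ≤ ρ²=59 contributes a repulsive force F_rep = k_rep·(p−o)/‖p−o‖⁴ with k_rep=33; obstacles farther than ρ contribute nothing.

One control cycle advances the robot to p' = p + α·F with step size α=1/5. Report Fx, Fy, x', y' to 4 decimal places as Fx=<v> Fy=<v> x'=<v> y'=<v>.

Fx=-14.0000 Fy=-6.5156 x'=-0.8000 y'=1.6969

F_att = 1·(g−p) = 1·(-14,-6) = (-14.0000,-6.0000)
o1: d²=202 > ρ²=59 → inactive
o2: d²=208 > ρ²=59 → inactive
o3: d²=90 > ρ²=59 → inactive
o4: d²=16 ≤ ρ²=59; F_rep = 33·(0,-4)/16² = (0.0000,-0.5156)
F = F_att + ΣF_rep = (-14.0000,-6.5156)
p' = p + 1/5·F = (-0.8000,1.6969)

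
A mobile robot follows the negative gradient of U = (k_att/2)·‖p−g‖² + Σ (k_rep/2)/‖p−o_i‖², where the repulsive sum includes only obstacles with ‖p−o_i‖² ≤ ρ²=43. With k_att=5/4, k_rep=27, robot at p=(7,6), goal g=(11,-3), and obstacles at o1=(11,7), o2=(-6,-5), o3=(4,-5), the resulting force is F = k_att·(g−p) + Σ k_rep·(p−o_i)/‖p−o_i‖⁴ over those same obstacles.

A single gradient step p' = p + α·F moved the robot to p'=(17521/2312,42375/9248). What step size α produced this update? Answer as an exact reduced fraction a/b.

α = 1/8

F_att = 5/4·(g−p) = 5/4·(4,-9) = (5.0000,-11.2500)
o1: d²=17 ≤ ρ²=43; F_rep = 27·(-4,-1)/17² = (-0.3737,-0.0934)
o2: d²=290 > ρ²=43 → inactive
o3: d²=130 > ρ²=43 → inactive
F = F_att + ΣF_rep = (4.6263,-11.3434)
Δp = p'−p = (0.5783,-1.4179); α = Δx/Fx = (1337/2312) / (1337/289) = 1/8
check: Δy/Fy = (-13113/9248) / (-13113/1156) = 1/8 ✓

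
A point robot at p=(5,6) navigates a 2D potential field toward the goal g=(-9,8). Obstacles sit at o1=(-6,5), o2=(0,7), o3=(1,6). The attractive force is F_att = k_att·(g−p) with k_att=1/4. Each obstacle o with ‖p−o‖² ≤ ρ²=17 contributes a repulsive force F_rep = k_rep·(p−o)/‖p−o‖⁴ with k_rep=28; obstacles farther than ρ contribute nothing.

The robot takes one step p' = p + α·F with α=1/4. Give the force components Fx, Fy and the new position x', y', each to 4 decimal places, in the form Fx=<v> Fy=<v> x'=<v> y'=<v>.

F_att = 1/4·(g−p) = 1/4·(-14,2) = (-3.5000,0.5000)
o1: d²=122 > ρ²=17 → inactive
o2: d²=26 > ρ²=17 → inactive
o3: d²=16 ≤ ρ²=17; F_rep = 28·(4,0)/16² = (0.4375,0.0000)
F = F_att + ΣF_rep = (-3.0625,0.5000)
p' = p + 1/4·F = (4.2344,6.1250)

Fx=-3.0625 Fy=0.5000 x'=4.2344 y'=6.1250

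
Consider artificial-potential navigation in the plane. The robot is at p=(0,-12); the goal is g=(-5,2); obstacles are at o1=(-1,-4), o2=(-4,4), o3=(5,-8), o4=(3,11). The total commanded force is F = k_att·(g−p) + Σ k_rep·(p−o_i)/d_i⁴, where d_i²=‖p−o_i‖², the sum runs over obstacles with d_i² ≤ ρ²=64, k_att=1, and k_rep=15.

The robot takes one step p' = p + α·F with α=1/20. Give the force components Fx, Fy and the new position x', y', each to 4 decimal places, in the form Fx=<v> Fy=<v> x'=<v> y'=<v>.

F_att = 1·(g−p) = 1·(-5,14) = (-5.0000,14.0000)
o1: d²=65 > ρ²=64 → inactive
o2: d²=272 > ρ²=64 → inactive
o3: d²=41 ≤ ρ²=64; F_rep = 15·(-5,-4)/41² = (-0.0446,-0.0357)
o4: d²=538 > ρ²=64 → inactive
F = F_att + ΣF_rep = (-5.0446,13.9643)
p' = p + 1/20·F = (-0.2522,-11.3018)

Fx=-5.0446 Fy=13.9643 x'=-0.2522 y'=-11.3018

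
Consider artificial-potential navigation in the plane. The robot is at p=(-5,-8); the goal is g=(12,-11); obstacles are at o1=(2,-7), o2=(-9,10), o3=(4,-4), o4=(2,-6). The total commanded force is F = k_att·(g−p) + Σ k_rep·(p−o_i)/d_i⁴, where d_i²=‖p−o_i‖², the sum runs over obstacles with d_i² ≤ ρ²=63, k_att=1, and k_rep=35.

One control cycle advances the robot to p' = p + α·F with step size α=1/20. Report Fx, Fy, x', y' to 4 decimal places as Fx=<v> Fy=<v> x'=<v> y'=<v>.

F_att = 1·(g−p) = 1·(17,-3) = (17.0000,-3.0000)
o1: d²=50 ≤ ρ²=63; F_rep = 35·(-7,-1)/50² = (-0.0980,-0.0140)
o2: d²=340 > ρ²=63 → inactive
o3: d²=97 > ρ²=63 → inactive
o4: d²=53 ≤ ρ²=63; F_rep = 35·(-7,-2)/53² = (-0.0872,-0.0249)
F = F_att + ΣF_rep = (16.8148,-3.0389)
p' = p + 1/20·F = (-4.1593,-8.1519)

Fx=16.8148 Fy=-3.0389 x'=-4.1593 y'=-8.1519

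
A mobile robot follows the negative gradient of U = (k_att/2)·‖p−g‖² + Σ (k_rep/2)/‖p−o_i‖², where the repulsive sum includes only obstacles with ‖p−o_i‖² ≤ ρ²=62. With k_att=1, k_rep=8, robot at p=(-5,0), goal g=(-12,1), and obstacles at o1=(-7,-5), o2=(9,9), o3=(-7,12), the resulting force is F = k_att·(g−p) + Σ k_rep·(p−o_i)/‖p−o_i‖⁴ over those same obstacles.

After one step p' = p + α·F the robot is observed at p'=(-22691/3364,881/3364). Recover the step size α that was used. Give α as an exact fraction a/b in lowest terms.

α = 1/4

F_att = 1·(g−p) = 1·(-7,1) = (-7.0000,1.0000)
o1: d²=29 ≤ ρ²=62; F_rep = 8·(2,5)/29² = (0.0190,0.0476)
o2: d²=277 > ρ²=62 → inactive
o3: d²=148 > ρ²=62 → inactive
F = F_att + ΣF_rep = (-6.9810,1.0476)
Δp = p'−p = (-1.7452,0.2619); α = Δx/Fx = (-5871/3364) / (-5871/841) = 1/4
check: Δy/Fy = (881/3364) / (881/841) = 1/4 ✓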